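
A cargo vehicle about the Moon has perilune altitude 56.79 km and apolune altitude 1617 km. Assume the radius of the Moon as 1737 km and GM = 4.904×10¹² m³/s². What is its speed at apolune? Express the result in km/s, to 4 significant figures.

v ≈ 1.009 km/s

r_p = 1737 + 56.79 = 1793.8 km = 1.7938×10⁶ m.
r_a = 1737 + 1617 = 3354.0 km = 3.3540×10⁶ m.
Semi-major axis a = (r_p + r_a)/2 = 2573.9 km = 2.574×10⁶ m.
Vis-viva: v² = μ(2/r − 1/a) = 4.904×10¹² × (5.963×10⁻⁷ − 3.885×10⁻⁷) = 1.019×10⁶ m²/s².
v = 1009 m/s = 1.009 km/s.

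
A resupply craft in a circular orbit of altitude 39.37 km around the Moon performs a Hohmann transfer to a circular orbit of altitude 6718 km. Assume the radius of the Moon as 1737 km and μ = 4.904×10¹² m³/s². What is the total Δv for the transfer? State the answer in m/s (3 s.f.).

Δv_total ≈ 787 m/s

r₁ = 1737 + 39.37 = 1776.4 km = 1.7764×10⁶ m.
r₂ = 1737 + 6718 = 8455.0 km = 8.4550×10⁶ m.
Transfer ellipse a_t = (r₁ + r₂)/2 = 5.116×10⁶ m.
At r₁: circular v_c1 = √(μ/r₁) = 1662 m/s; transfer-perilune v_p = √[μ(2/r₁ − 1/a_t)] = 2136 m/s.
Δv₁ = v_p − v_c1 = 474.5 m/s.
At r₂: circular v_c2 = √(μ/r₂) = 761.6 m/s; transfer-apolune v_a = √[μ(2/r₂ − 1/a_t)] = 448.8 m/s.
Δv₂ = v_c2 − v_a = 312.8 m/s.
Total Δv = Δv₁ + Δv₂ = 787.3 m/s.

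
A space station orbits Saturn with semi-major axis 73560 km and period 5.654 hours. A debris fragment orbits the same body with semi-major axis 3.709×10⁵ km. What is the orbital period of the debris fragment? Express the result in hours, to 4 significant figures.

Kepler's third law: T² ∝ a³, so T₂ = T₁ (a₂/a₁)^(3/2).
a₂/a₁ = 5.042, (a₂/a₁)^(3/2) = 11.32.
T₂ = 5.654 × 11.32 = 64.01 hours.

T₂ ≈ 64.01 hours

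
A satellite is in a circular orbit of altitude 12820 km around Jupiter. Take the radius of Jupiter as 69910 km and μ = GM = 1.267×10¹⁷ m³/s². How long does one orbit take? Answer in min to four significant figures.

T ≈ 221.4 min

r = 69910 + 12820 = 82730 km = 8.2730×10⁷ m.
Kepler's third law: T = 2π√(r³/μ) = 2π√((8.273×10⁷)³ / 1.267×10¹⁷).
r³/μ = 4.469×10⁶ s², so T = 2π × 2.114×10³ = 1.328×10⁴ s.
Converting: 1.328×10⁴ s ÷ 60.00 = 221.4 min.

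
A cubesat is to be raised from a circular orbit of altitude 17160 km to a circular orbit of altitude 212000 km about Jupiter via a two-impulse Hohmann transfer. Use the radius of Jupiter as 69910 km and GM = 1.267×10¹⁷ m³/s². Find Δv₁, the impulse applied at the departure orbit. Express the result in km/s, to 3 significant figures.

r₁ = 69910 + 17160 = 87070 km = 8.7070×10⁷ m.
r₂ = 69910 + 212000 = 281910 km = 2.8191×10⁸ m.
Transfer ellipse a_t = (r₁ + r₂)/2 = 1.845×10⁸ m.
At r₁: circular v_c1 = √(μ/r₁) = 38150 m/s; transfer-perijove v_p = √[μ(2/r₁ − 1/a_t)] = 47150 m/s.
Δv₁ = v_p − v_c1 = 9008 m/s.
= 9.008 km/s.

Δv ≈ 9.01 km/s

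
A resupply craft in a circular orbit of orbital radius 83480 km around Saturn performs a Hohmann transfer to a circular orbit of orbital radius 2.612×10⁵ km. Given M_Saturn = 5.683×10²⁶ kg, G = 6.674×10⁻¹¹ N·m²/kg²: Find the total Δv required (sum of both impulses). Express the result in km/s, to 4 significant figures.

Δv_total ≈ 8.589 km/s

μ = GM = 6.674×10⁻¹¹ × 5.683×10²⁶ = 3.793×10¹⁶ m³/s².
r₁ = 83480 km = 8.348×10⁷ m.
r₂ = 2.612×10⁵ km = 2.612×10⁸ m.
Transfer ellipse a_t = (r₁ + r₂)/2 = 1.723×10⁸ m.
At r₁: circular v_c1 = √(μ/r₁) = 21320 m/s; transfer-perikrone v_p = √[μ(2/r₁ − 1/a_t)] = 26240 m/s.
Δv₁ = v_p − v_c1 = 4926 m/s.
At r₂: circular v_c2 = √(μ/r₂) = 12050 m/s; transfer-apokrone v_a = √[μ(2/r₂ − 1/a_t)] = 8387 m/s.
Δv₂ = v_c2 − v_a = 3663 m/s.
Total Δv = Δv₁ + Δv₂ = 8589 m/s = 8.589 km/s.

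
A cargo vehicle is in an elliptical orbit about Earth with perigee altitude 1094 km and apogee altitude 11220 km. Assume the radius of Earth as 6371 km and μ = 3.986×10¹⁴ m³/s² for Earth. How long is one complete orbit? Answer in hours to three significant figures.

r_p = 6371 + 1094 = 7465.0 km = 7.4650×10⁶ m.
r_a = 6371 + 11220 = 17591 km = 1.7591×10⁷ m.
Semi-major axis a = (r_p + r_a)/2 = (7465.0 + 17591)/2 = 12528 km = 1.253×10⁷ m.
By Kepler's third law T = 2π√(a³/μ) = 2π × 2.221×10³ = 1.396×10⁴ s.
= 3.876 hours.

T ≈ 3.88 hours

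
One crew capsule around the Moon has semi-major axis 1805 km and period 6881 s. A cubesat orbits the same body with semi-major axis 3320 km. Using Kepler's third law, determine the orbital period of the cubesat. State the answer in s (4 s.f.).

Kepler's third law: T² ∝ a³, so T₂ = T₁ (a₂/a₁)^(3/2).
a₂/a₁ = 1.839, (a₂/a₁)^(3/2) = 2.495.
T₂ = 6881 × 2.495 = 17160 s.

T₂ ≈ 17160 s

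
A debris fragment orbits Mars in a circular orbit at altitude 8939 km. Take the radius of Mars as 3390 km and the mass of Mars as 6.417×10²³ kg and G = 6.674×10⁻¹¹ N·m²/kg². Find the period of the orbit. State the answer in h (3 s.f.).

T ≈ 11.5 h

μ = GM = 6.674×10⁻¹¹ × 6.417×10²³ = 4.283×10¹³ m³/s².
r = 3390 + 8939 = 12329 km = 1.2329×10⁷ m.
Kepler's third law: T = 2π√(r³/μ) = 2π√((1.233×10⁷)³ / 4.283×10¹³).
r³/μ = 4.376×10⁷ s², so T = 2π × 6.615×10³ = 4.156×10⁴ s.
Converting: 4.156×10⁴ s ÷ 3600 = 11.55 h.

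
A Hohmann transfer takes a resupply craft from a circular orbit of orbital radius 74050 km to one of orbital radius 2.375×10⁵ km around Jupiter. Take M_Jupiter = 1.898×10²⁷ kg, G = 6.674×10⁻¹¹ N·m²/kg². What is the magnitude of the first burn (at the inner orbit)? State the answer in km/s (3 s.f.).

μ = GM = 6.674×10⁻¹¹ × 1.898×10²⁷ = 1.267×10¹⁷ m³/s².
r₁ = 74050 km = 7.405×10⁷ m.
r₂ = 2.375×10⁵ km = 2.375×10⁸ m.
Transfer ellipse a_t = (r₁ + r₂)/2 = 1.558×10⁸ m.
At r₁: circular v_c1 = √(μ/r₁) = 41360 m/s; transfer-perijove v_p = √[μ(2/r₁ − 1/a_t)] = 51070 m/s.
Δv₁ = v_p − v_c1 = 9710 m/s.
= 9.710 km/s.

Δv ≈ 9.71 km/s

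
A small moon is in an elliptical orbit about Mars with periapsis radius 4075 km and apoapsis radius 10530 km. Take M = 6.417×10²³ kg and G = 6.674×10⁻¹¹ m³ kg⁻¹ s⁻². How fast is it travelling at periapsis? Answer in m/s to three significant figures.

μ = GM = 6.674×10⁻¹¹ × 6.417×10²³ = 4.283×10¹³ m³/s².
Semi-major axis a = (r_p + r_a)/2 = 7302.5 km = 7.302×10⁶ m.
Vis-viva: v² = μ(2/r − 1/a) = 4.283×10¹³ × (4.908×10⁻⁷ − 1.369×10⁻⁷) = 1.515×10⁷ m²/s².
v = 3893 m/s.

v ≈ 3890 m/s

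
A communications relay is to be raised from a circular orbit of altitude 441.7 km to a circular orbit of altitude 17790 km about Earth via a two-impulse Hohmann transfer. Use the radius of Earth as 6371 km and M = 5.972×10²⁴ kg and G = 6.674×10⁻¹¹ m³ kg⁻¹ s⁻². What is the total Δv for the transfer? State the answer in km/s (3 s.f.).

μ = GM = 6.674×10⁻¹¹ × 5.972×10²⁴ = 3.986×10¹⁴ m³/s².
r₁ = 6371 + 441.7 = 6812.7 km = 6.8127×10⁶ m.
r₂ = 6371 + 17790 = 24161 km = 2.4161×10⁷ m.
Transfer ellipse a_t = (r₁ + r₂)/2 = 1.549×10⁷ m.
At r₁: circular v_c1 = √(μ/r₁) = 7649 m/s; transfer-perigee v_p = √[μ(2/r₁ − 1/a_t)] = 9554 m/s.
Δv₁ = v_p − v_c1 = 1905 m/s.
At r₂: circular v_c2 = √(μ/r₂) = 4062 m/s; transfer-apogee v_a = √[μ(2/r₂ − 1/a_t)] = 2694 m/s.
Δv₂ = v_c2 − v_a = 1368 m/s.
Total Δv = Δv₁ + Δv₂ = 3273 m/s = 3.273 km/s.

Δv_total ≈ 3.27 km/s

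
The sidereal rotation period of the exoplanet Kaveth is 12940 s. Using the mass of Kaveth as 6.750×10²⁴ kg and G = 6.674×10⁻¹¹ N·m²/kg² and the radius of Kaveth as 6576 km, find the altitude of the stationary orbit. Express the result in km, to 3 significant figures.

μ = GM = 6.674×10⁻¹¹ × 6.750×10²⁴ = 4.505×10¹⁴ m³/s².
A synchronous orbit has period T, so by Kepler's third law a = (μT²/4π²)^(1/3).
μT²/4π² = 4.505×10¹⁴ × (1.294×10⁴)² / 39.48 = 1.911×10²¹ m³.
a = 1.241×10⁷ m = 12409 km.
Altitude h = a − R = 12409 − 6576 = 5832.9 km.

h_sync ≈ 5830 km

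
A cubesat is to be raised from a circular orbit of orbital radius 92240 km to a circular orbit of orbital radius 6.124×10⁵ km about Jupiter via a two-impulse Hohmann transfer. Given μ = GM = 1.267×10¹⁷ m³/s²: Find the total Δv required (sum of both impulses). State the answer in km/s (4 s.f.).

r₁ = 92240 km = 9.224×10⁷ m.
r₂ = 6.124×10⁵ km = 6.124×10⁸ m.
Transfer ellipse a_t = (r₁ + r₂)/2 = 3.523×10⁸ m.
At r₁: circular v_c1 = √(μ/r₁) = 37060 m/s; transfer-perijove v_p = √[μ(2/r₁ − 1/a_t)] = 48860 m/s.
Δv₁ = v_p − v_c1 = 11800 m/s.
At r₂: circular v_c2 = √(μ/r₂) = 14380 m/s; transfer-apojove v_a = √[μ(2/r₂ − 1/a_t)] = 7360 m/s.
Δv₂ = v_c2 − v_a = 7024 m/s.
Total Δv = Δv₁ + Δv₂ = 18820 m/s = 18.82 km/s.

Δv_total ≈ 18.82 km/s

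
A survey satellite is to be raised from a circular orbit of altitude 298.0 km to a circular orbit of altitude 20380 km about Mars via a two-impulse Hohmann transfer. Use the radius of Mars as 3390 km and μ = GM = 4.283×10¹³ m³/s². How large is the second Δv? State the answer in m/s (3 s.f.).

Δv ≈ 647 m/s

r₁ = 3390 + 298.0 = 3688.0 km = 3.6880×10⁶ m.
r₂ = 3390 + 20380 = 23770 km = 2.3770×10⁷ m.
Transfer ellipse a_t = (r₁ + r₂)/2 = 1.373×10⁷ m.
At r₁: circular v_c1 = √(μ/r₁) = 3408 m/s; transfer-periapsis v_p = √[μ(2/r₁ − 1/a_t)] = 4484 m/s.
At r₂: circular v_c2 = √(μ/r₂) = 1342 m/s; transfer-apoapsis v_a = √[μ(2/r₂ − 1/a_t)] = 695.7 m/s.
Δv₂ = v_c2 − v_a = 646.6 m/s.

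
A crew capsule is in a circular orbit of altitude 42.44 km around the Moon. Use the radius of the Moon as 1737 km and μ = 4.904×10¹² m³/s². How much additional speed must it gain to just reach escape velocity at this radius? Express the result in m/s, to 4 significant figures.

r = 1737 + 42.44 = 1779.4 km = 1.7794×10⁶ m.
Circular speed v_c = √(μ/r) = 1660 m/s.
Escape speed v_esc = √(2μ/r) = √2 × v_c = 2348 m/s.
Δv = v_esc − v_c = 687.6 m/s.

Δv ≈ 687.6 m/s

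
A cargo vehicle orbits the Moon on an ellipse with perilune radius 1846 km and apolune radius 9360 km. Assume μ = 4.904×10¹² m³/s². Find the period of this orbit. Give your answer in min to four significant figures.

Semi-major axis a = (r_p + r_a)/2 = (1846.0 + 9360.0)/2 = 5603.0 km = 5.603×10⁶ m.
By Kepler's third law T = 2π√(a³/μ) = 2π × 5.989×10³ = 3.763×10⁴ s.
= 627.2 min.

T ≈ 627.2 min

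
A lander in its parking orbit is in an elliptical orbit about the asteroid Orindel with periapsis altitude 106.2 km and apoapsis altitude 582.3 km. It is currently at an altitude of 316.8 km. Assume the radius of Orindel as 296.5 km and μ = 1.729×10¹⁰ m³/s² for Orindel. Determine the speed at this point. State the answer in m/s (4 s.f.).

r_p = 296.5 + 106.2 = 402.70 km = 4.0270×10⁵ m.
r_a = 296.5 + 582.3 = 878.80 km = 8.7880×10⁵ m.
r = 296.5 + 316.8 = 613.30 km = 6.133×10⁵ m.
Semi-major axis a = (r_p + r_a)/2 = 640.75 km = 6.408×10⁵ m.
Vis-viva: v² = μ(2/r − 1/a) = 1.729×10¹⁰ × (3.261×10⁻⁶ − 1.561×10⁻⁶) = 2.940×10⁴ m²/s².
v = 171.5 m/s.

v ≈ 171.5 m/s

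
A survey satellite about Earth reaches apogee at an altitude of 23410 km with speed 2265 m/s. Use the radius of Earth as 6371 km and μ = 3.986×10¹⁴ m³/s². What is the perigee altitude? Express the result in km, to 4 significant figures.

perigee altitude ≈ 689.7 km

r_a = 6371 + 23410 = 29781 km = 2.978×10⁷ m.
Specific energy ε = v²/2 − μ/r = -1.082×10⁷ J/kg, so a = −μ/(2ε) = 1.842×10⁷ m.
The apsides satisfy r_p + r_a = 2a, so the perigee radius is 2a − r_a = 7.061×10⁶ m = 7060.7 km.
Perigee altitude = 7060.7 − 6371 = 689.71 km.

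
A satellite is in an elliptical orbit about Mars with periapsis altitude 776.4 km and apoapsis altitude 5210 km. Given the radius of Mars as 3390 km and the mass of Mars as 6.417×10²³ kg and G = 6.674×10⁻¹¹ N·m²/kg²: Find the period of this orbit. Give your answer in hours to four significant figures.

T ≈ 4.301 hours

μ = GM = 6.674×10⁻¹¹ × 6.417×10²³ = 4.283×10¹³ m³/s².
r_p = 3390 + 776.4 = 4166.4 km = 4.1664×10⁶ m.
r_a = 3390 + 5210 = 8600.0 km = 8.6000×10⁶ m.
Semi-major axis a = (r_p + r_a)/2 = (4166.4 + 8600.0)/2 = 6383.2 km = 6.383×10⁶ m.
By Kepler's third law T = 2π√(a³/μ) = 2π × 2.464×10³ = 1.548×10⁴ s.
= 4.301 hours.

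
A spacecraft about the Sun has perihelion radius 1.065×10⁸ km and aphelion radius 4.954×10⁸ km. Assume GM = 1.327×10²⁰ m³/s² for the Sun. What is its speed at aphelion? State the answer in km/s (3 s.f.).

v ≈ 9.74 km/s

Semi-major axis a = (r_p + r_a)/2 = 3.0095×10⁸ km = 3.010×10¹¹ m.
Vis-viva: v² = μ(2/r − 1/a) = 1.327×10²⁰ × (4.037×10⁻¹² − 3.323×10⁻¹²) = 9.479×10⁷ m²/s².
v = 9736 m/s = 9.736 km/s.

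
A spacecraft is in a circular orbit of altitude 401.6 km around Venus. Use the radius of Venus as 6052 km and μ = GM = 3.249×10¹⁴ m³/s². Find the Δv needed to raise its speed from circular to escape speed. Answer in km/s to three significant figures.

r = 6052 + 401.6 = 6453.6 km = 6.4536×10⁶ m.
Circular speed v_c = √(μ/r) = 7095 m/s.
Escape speed v_esc = √(2μ/r) = √2 × v_c = 10030 m/s.
Δv = v_esc − v_c = 2939 m/s = 2.939 km/s.

Δv ≈ 2.94 km/s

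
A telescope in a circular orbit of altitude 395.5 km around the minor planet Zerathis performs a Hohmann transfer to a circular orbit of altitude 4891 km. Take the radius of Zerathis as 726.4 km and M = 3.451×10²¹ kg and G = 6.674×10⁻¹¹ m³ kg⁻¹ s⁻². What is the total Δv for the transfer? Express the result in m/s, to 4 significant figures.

Δv_total ≈ 217.6 m/s

μ = GM = 6.674×10⁻¹¹ × 3.451×10²¹ = 2.303×10¹¹ m³/s².
r₁ = 726.4 + 395.5 = 1121.9 km = 1.1219×10⁶ m.
r₂ = 726.4 + 4891 = 5617.4 km = 5.6174×10⁶ m.
Transfer ellipse a_t = (r₁ + r₂)/2 = 3.370×10⁶ m.
At r₁: circular v_c1 = √(μ/r₁) = 453.1 m/s; transfer-periapsis v_p = √[μ(2/r₁ − 1/a_t)] = 585.0 m/s.
Δv₁ = v_p − v_c1 = 131.9 m/s.
At r₂: circular v_c2 = √(μ/r₂) = 202.5 m/s; transfer-apoapsis v_a = √[μ(2/r₂ − 1/a_t)] = 116.8 m/s.
Δv₂ = v_c2 − v_a = 85.65 m/s.
Total Δv = Δv₁ + Δv₂ = 217.6 m/s.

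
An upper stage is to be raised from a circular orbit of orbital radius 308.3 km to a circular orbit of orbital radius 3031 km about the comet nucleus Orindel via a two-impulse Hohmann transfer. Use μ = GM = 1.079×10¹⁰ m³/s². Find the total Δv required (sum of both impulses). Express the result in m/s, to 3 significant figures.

r₁ = 308.3 km = 3.083×10⁵ m.
r₂ = 3031 km = 3.031×10⁶ m.
Transfer ellipse a_t = (r₁ + r₂)/2 = 1.670×10⁶ m.
At r₁: circular v_c1 = √(μ/r₁) = 187.1 m/s; transfer-periapsis v_p = √[μ(2/r₁ − 1/a_t)] = 252.1 m/s.
Δv₁ = v_p − v_c1 = 64.98 m/s.
At r₂: circular v_c2 = √(μ/r₂) = 59.66 m/s; transfer-apoapsis v_a = √[μ(2/r₂ − 1/a_t)] = 25.64 m/s.
Δv₂ = v_c2 − v_a = 34.03 m/s.
Total Δv = Δv₁ + Δv₂ = 99.01 m/s.

Δv_total ≈ 99.0 m/s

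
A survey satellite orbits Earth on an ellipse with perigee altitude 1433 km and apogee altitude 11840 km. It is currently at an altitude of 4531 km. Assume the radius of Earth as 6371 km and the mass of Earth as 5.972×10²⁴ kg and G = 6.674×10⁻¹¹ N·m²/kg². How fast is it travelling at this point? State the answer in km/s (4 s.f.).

μ = GM = 6.674×10⁻¹¹ × 5.972×10²⁴ = 3.986×10¹⁴ m³/s².
r_p = 6371 + 1433 = 7804.0 km = 7.8040×10⁶ m.
r_a = 6371 + 11840 = 18211 km = 1.8211×10⁷ m.
r = 6371 + 4531 = 10902 km = 1.090×10⁷ m.
Semi-major axis a = (r_p + r_a)/2 = 13008 km = 1.301×10⁷ m.
Vis-viva: v² = μ(2/r − 1/a) = 3.986×10¹⁴ × (1.835×10⁻⁷ − 7.688×10⁻⁸) = 4.248×10⁷ m²/s².
v = 6517 m/s = 6.517 km/s.

v ≈ 6.517 km/s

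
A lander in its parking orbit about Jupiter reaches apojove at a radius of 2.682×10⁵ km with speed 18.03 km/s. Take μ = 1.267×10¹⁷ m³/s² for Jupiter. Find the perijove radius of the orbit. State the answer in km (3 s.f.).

perijove radius ≈ 1.41×10⁵ km

r_a = 2.682×10⁸ m.
Specific energy ε = v²/2 − μ/r = -3.099×10⁸ J/kg, so a = −μ/(2ε) = 2.044×10⁸ m.
The apsides satisfy r_p + r_a = 2a, so the perijove radius is 2a − r_a = 1.407×10⁸ m = 1.4068×10⁵ km.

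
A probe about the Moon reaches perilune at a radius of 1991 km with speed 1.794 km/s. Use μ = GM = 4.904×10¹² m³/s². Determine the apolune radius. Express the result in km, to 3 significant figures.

apolune radius ≈ 3750 km

r_p = 1.991×10⁶ m.
Specific energy ε = v²/2 − μ/r = -8.539×10⁵ J/kg, so a = −μ/(2ε) = 2.872×10⁶ m.
The apsides satisfy r_p + r_a = 2a, so the apolune radius is 2a − r_p = 3.752×10⁶ m = 3752.3 km.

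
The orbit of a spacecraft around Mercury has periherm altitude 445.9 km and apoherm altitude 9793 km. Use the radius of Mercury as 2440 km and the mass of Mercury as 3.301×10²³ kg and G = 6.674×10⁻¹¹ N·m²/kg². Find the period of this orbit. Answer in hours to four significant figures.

μ = GM = 6.674×10⁻¹¹ × 3.301×10²³ = 2.203×10¹³ m³/s².
r_p = 2440 + 445.9 = 2885.9 km = 2.8859×10⁶ m.
r_a = 2440 + 9793 = 12233 km = 1.2233×10⁷ m.
Semi-major axis a = (r_p + r_a)/2 = (2885.9 + 12233)/2 = 7559.4 km = 7.559×10⁶ m.
By Kepler's third law T = 2π√(a³/μ) = 2π × 4.428×10³ = 2.782×10⁴ s.
= 7.729 hours.

T ≈ 7.729 hours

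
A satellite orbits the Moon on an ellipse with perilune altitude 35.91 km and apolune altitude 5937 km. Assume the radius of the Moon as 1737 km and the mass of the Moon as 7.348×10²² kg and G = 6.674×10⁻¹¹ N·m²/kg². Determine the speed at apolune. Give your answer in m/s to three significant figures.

μ = GM = 6.674×10⁻¹¹ × 7.348×10²² = 4.904×10¹² m³/s².
r_p = 1737 + 35.91 = 1772.9 km = 1.7729×10⁶ m.
r_a = 1737 + 5937 = 7674.0 km = 7.6740×10⁶ m.
Semi-major axis a = (r_p + r_a)/2 = 4723.5 km = 4.723×10⁶ m.
Vis-viva: v² = μ(2/r − 1/a) = 4.904×10¹² × (2.606×10⁻⁷ − 2.117×10⁻⁷) = 2.399×10⁵ m²/s².
v = 489.8 m/s.

v ≈ 490 m/s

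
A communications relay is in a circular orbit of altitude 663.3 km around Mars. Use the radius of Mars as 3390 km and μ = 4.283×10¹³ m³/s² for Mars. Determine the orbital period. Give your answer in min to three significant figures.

r = 3390 + 663.3 = 4053.3 km = 4.0533×10⁶ m.
Kepler's third law: T = 2π√(r³/μ) = 2π√((4.053×10⁶)³ / 4.283×10¹³).
r³/μ = 1.555×10⁶ s², so T = 2π × 1.247×10³ = 7.835×10³ s.
Converting: 7.835×10³ s ÷ 60.00 = 130.6 min.

T ≈ 131 min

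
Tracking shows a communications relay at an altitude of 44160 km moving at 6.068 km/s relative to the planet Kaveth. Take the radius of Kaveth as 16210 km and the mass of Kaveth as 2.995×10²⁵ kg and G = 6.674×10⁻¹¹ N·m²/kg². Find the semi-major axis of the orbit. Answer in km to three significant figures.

a ≈ 68000 km

μ = GM = 6.674×10⁻¹¹ × 2.995×10²⁵ = 1.999×10¹⁵ m³/s².
r = 16210 + 44160 = 60370 km = 6.037×10⁷ m.
Vis-viva rearranged: 1/a = 2/r − v²/μ = 3.313×10⁻⁸ − 1.842×10⁻⁸ = 1.471×10⁻⁸ m⁻¹.
a = 6.799×10⁷ m = 67989 km.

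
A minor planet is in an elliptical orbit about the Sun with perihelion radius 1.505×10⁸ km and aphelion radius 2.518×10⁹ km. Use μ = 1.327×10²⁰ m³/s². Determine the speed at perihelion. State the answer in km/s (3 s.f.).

Semi-major axis a = (r_p + r_a)/2 = 1.3342×10⁹ km = 1.334×10¹² m.
Vis-viva: v² = μ(2/r − 1/a) = 1.327×10²⁰ × (1.329×10⁻¹¹ − 7.495×10⁻¹³) = 1.664×10⁹ m²/s².
v = 40790 m/s = 40.79 km/s.

v ≈ 40.8 km/s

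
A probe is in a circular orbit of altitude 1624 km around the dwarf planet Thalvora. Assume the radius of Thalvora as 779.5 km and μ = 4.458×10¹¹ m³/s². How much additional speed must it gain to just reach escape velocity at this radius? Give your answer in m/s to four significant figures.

r = 779.5 + 1624 = 2403.5 km = 2.4035×10⁶ m.
Circular speed v_c = √(μ/r) = 430.7 m/s.
Escape speed v_esc = √(2μ/r) = √2 × v_c = 609.1 m/s.
Δv = v_esc − v_c = 178.4 m/s.

Δv ≈ 178.4 m/s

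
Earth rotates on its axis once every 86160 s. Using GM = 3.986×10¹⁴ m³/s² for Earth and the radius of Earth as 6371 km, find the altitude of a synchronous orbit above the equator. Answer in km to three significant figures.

h_sync ≈ 35800 km

A synchronous orbit has period T, so by Kepler's third law a = (μT²/4π²)^(1/3).
μT²/4π² = 3.986×10¹⁴ × (8.616×10⁴)² / 39.48 = 7.495×10²² m³.
a = 4.216×10⁷ m = 42163 km.
Altitude h = a − R = 42163 − 6371 = 35792 km.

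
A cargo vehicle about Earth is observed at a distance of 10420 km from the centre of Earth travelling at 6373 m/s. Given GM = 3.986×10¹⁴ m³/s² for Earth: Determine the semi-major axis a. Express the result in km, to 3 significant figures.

r = 1.042×10⁷ m.
Specific orbital energy ε = v²/2 − μ/r = (6373)²/2 − 3.986×10¹⁴/1.042×10⁷ = -1.795×10⁷ J/kg.
Since ε = −μ/(2a), a = −μ/(2ε) = 1.111×10⁷ m = 11106 km.

a ≈ 11100 km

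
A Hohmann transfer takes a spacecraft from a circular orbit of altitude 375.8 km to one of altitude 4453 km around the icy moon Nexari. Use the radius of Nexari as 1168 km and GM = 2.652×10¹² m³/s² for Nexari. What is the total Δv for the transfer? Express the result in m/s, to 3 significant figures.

Δv_total ≈ 567 m/s

r₁ = 1168 + 375.8 = 1543.8 km = 1.5438×10⁶ m.
r₂ = 1168 + 4453 = 5621.0 km = 5.6210×10⁶ m.
Transfer ellipse a_t = (r₁ + r₂)/2 = 3.582×10⁶ m.
At r₁: circular v_c1 = √(μ/r₁) = 1311 m/s; transfer-periapsis v_p = √[μ(2/r₁ − 1/a_t)] = 1642 m/s.
Δv₁ = v_p − v_c1 = 331.1 m/s.
At r₂: circular v_c2 = √(μ/r₂) = 686.9 m/s; transfer-apoapsis v_a = √[μ(2/r₂ − 1/a_t)] = 450.9 m/s.
Δv₂ = v_c2 − v_a = 236.0 m/s.
Total Δv = Δv₁ + Δv₂ = 567.1 m/s.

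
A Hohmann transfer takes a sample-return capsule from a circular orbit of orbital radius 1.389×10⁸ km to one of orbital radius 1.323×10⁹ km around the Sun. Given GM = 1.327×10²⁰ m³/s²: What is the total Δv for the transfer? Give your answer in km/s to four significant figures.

r₁ = 1.389×10⁸ km = 1.389×10¹¹ m.
r₂ = 1.323×10⁹ km = 1.323×10¹² m.
Transfer ellipse a_t = (r₁ + r₂)/2 = 7.310×10¹¹ m.
At r₁: circular v_c1 = √(μ/r₁) = 30910 m/s; transfer-perihelion v_p = √[μ(2/r₁ − 1/a_t)] = 41580 m/s.
Δv₁ = v_p − v_c1 = 10670 m/s.
At r₂: circular v_c2 = √(μ/r₂) = 10020 m/s; transfer-aphelion v_a = √[μ(2/r₂ − 1/a_t)] = 4366 m/s.
Δv₂ = v_c2 − v_a = 5649 m/s.
Total Δv = Δv₁ + Δv₂ = 16320 m/s = 16.32 km/s.

Δv_total ≈ 16.32 km/s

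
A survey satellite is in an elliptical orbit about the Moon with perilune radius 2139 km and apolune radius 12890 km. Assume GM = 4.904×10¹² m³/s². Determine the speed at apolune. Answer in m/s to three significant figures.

v ≈ 329 m/s

Semi-major axis a = (r_p + r_a)/2 = 7514.5 km = 7.514×10⁶ m.
Vis-viva: v² = μ(2/r − 1/a) = 4.904×10¹² × (1.552×10⁻⁷ − 1.331×10⁻⁷) = 1.083×10⁵ m²/s².
v = 329.1 m/s.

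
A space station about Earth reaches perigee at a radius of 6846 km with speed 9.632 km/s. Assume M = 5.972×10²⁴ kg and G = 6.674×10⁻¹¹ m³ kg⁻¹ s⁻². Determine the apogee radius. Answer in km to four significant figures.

apogee radius ≈ 26840 km

μ = GM = 6.674×10⁻¹¹ × 5.972×10²⁴ = 3.986×10¹⁴ m³/s².
r_p = 6.846×10⁶ m.
Specific energy ε = v²/2 − μ/r = -1.183×10⁷ J/kg, so a = −μ/(2ε) = 1.684×10⁷ m.
The apsides satisfy r_p + r_a = 2a, so the apogee radius is 2a − r_p = 2.684×10⁷ m = 26840 km.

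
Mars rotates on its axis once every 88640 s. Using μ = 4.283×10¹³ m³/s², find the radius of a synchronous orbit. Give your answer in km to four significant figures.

r_sync ≈ 20430 km

A synchronous orbit has period T, so by Kepler's third law a = (μT²/4π²)^(1/3).
μT²/4π² = 4.283×10¹³ × (8.864×10⁴)² / 39.48 = 8.524×10²¹ m³.
a = 2.043×10⁷ m = 20428 km.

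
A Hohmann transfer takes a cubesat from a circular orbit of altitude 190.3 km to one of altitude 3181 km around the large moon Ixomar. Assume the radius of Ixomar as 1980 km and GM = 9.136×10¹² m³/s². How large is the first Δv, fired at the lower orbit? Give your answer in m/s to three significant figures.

Δv ≈ 383 m/s

r₁ = 1980 + 190.3 = 2170.3 km = 2.1703×10⁶ m.
r₂ = 1980 + 3181 = 5161.0 km = 5.1610×10⁶ m.
Transfer ellipse a_t = (r₁ + r₂)/2 = 3.666×10⁶ m.
At r₁: circular v_c1 = √(μ/r₁) = 2052 m/s; transfer-periapsis v_p = √[μ(2/r₁ − 1/a_t)] = 2434 m/s.
Δv₁ = v_p − v_c1 = 382.8 m/s.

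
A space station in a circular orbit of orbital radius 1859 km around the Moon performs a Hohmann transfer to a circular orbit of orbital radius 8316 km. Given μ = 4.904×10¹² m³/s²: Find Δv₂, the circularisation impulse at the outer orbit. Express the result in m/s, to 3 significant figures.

Δv ≈ 304 m/s

r₁ = 1859 km = 1.859×10⁶ m.
r₂ = 8316 km = 8.316×10⁶ m.
Transfer ellipse a_t = (r₁ + r₂)/2 = 5.088×10⁶ m.
At r₁: circular v_c1 = √(μ/r₁) = 1624 m/s; transfer-perilune v_p = √[μ(2/r₁ − 1/a_t)] = 2077 m/s.
At r₂: circular v_c2 = √(μ/r₂) = 767.9 m/s; transfer-apolune v_a = √[μ(2/r₂ − 1/a_t)] = 464.2 m/s.
Δv₂ = v_c2 − v_a = 303.7 m/s.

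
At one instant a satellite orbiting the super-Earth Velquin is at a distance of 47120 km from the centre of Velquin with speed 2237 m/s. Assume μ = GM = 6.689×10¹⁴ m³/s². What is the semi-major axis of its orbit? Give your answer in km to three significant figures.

a ≈ 28600 km

r = 4.712×10⁷ m.
Specific orbital energy ε = v²/2 − μ/r = (2237)²/2 − 6.689×10¹⁴/4.712×10⁷ = -1.169×10⁷ J/kg.
Since ε = −μ/(2a), a = −μ/(2ε) = 2.860×10⁷ m = 28601 km.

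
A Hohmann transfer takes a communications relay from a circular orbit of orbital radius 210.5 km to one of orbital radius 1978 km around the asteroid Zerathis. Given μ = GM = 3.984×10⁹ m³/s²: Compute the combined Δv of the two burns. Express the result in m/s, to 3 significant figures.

r₁ = 210.5 km = 2.105×10⁵ m.
r₂ = 1978 km = 1.978×10⁶ m.
Transfer ellipse a_t = (r₁ + r₂)/2 = 1.094×10⁶ m.
At r₁: circular v_c1 = √(μ/r₁) = 137.6 m/s; transfer-periapsis v_p = √[μ(2/r₁ − 1/a_t)] = 185.0 m/s.
Δv₁ = v_p − v_c1 = 47.39 m/s.
At r₂: circular v_c2 = √(μ/r₂) = 44.88 m/s; transfer-apoapsis v_a = √[μ(2/r₂ − 1/a_t)] = 19.68 m/s.
Δv₂ = v_c2 − v_a = 25.20 m/s.
Total Δv = Δv₁ + Δv₂ = 72.59 m/s.

Δv_total ≈ 72.6 m/s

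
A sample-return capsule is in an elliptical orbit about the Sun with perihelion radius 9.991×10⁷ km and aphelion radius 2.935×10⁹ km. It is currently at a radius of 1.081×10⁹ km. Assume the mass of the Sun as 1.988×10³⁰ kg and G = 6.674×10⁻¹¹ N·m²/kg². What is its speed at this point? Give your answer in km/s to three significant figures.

μ = GM = 6.674×10⁻¹¹ × 1.988×10³⁰ = 1.327×10²⁰ m³/s².
Semi-major axis a = (r_p + r_a)/2 = 1.5175×10⁹ km = 1.517×10¹² m.
Vis-viva: v² = μ(2/r − 1/a) = 1.327×10²⁰ × (1.850×10⁻¹² − 6.590×10⁻¹³) = 1.580×10⁸ m²/s².
v = 12570 m/s = 12.57 km/s.

v ≈ 12.6 km/s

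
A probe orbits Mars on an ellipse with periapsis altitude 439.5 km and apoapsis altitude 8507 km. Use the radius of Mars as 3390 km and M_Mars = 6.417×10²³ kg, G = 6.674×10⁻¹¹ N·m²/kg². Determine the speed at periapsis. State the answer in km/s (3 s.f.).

μ = GM = 6.674×10⁻¹¹ × 6.417×10²³ = 4.283×10¹³ m³/s².
r_p = 3390 + 439.5 = 3829.5 km = 3.8295×10⁶ m.
r_a = 3390 + 8507 = 11897 km = 1.1897×10⁷ m.
Semi-major axis a = (r_p + r_a)/2 = 7863.2 km = 7.863×10⁶ m.
Vis-viva: v² = μ(2/r − 1/a) = 4.283×10¹³ × (5.223×10⁻⁷ − 1.272×10⁻⁷) = 1.692×10⁷ m²/s².
v = 4113 m/s = 4.113 km/s.

v ≈ 4.11 km/s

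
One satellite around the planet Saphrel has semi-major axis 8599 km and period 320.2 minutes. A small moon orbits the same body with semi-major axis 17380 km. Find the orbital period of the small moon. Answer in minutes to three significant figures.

T₂ ≈ 920 minutes

Kepler's third law: T² ∝ a³, so T₂ = T₁ (a₂/a₁)^(3/2).
a₂/a₁ = 2.021, (a₂/a₁)^(3/2) = 2.873.
T₂ = 320.2 × 2.873 = 920.1 minutes.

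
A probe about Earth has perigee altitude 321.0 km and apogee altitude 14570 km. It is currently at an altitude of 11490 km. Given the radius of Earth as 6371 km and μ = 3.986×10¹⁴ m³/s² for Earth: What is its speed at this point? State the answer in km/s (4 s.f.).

r_p = 6371 + 321.0 = 6692.0 km = 6.6920×10⁶ m.
r_a = 6371 + 14570 = 20941 km = 2.0941×10⁷ m.
r = 6371 + 11490 = 17861 km = 1.786×10⁷ m.
Semi-major axis a = (r_p + r_a)/2 = 13816 km = 1.382×10⁷ m.
Vis-viva: v² = μ(2/r − 1/a) = 3.986×10¹⁴ × (1.120×10⁻⁷ − 7.238×10⁻⁸) = 1.578×10⁷ m²/s².
v = 3973 m/s = 3.973 km/s.

v ≈ 3.973 km/s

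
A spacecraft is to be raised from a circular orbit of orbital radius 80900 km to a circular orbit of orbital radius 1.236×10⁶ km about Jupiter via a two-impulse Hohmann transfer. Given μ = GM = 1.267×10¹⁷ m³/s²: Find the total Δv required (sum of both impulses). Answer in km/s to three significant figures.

r₁ = 80900 km = 8.090×10⁷ m.
r₂ = 1.236×10⁶ km = 1.236×10⁹ m.
Transfer ellipse a_t = (r₁ + r₂)/2 = 6.584×10⁸ m.
At r₁: circular v_c1 = √(μ/r₁) = 39570 m/s; transfer-perijove v_p = √[μ(2/r₁ − 1/a_t)] = 54220 m/s.
Δv₁ = v_p − v_c1 = 14650 m/s.
At r₂: circular v_c2 = √(μ/r₂) = 10120 m/s; transfer-apojove v_a = √[μ(2/r₂ − 1/a_t)] = 3549 m/s.
Δv₂ = v_c2 − v_a = 6576 m/s.
Total Δv = Δv₁ + Δv₂ = 21220 m/s = 21.22 km/s.

Δv_total ≈ 21.2 km/s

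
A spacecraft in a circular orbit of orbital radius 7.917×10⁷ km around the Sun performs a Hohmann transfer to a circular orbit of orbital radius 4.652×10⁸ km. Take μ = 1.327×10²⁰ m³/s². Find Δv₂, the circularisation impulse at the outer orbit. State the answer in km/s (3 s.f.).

r₁ = 7.917×10⁷ km = 7.917×10¹⁰ m.
r₂ = 4.652×10⁸ km = 4.652×10¹¹ m.
Transfer ellipse a_t = (r₁ + r₂)/2 = 2.722×10¹¹ m.
At r₁: circular v_c1 = √(μ/r₁) = 40940 m/s; transfer-perihelion v_p = √[μ(2/r₁ − 1/a_t)] = 53520 m/s.
At r₂: circular v_c2 = √(μ/r₂) = 16890 m/s; transfer-aphelion v_a = √[μ(2/r₂ − 1/a_t)] = 9109 m/s.
Δv₂ = v_c2 − v_a = 7781 m/s.
= 7.781 km/s.

Δv ≈ 7.78 km/s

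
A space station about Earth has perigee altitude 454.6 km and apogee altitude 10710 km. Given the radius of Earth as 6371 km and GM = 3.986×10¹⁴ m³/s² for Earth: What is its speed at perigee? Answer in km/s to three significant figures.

v ≈ 9.14 km/s

r_p = 6371 + 454.6 = 6825.6 km = 6.8256×10⁶ m.
r_a = 6371 + 10710 = 17081 km = 1.7081×10⁷ m.
Semi-major axis a = (r_p + r_a)/2 = 11953 km = 1.195×10⁷ m.
Vis-viva: v² = μ(2/r − 1/a) = 3.986×10¹⁴ × (2.930×10⁻⁷ − 8.366×10⁻⁸) = 8.345×10⁷ m²/s².
v = 9135 m/s = 9.135 km/s.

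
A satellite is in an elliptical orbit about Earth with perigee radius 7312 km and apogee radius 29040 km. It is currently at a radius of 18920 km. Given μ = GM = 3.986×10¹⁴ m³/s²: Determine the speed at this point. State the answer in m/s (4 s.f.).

v ≈ 4495 m/s

Semi-major axis a = (r_p + r_a)/2 = 18176 km = 1.818×10⁷ m.
Vis-viva: v² = μ(2/r − 1/a) = 3.986×10¹⁴ × (1.057×10⁻⁷ − 5.502×10⁻⁸) = 2.021×10⁷ m²/s².
v = 4495 m/s.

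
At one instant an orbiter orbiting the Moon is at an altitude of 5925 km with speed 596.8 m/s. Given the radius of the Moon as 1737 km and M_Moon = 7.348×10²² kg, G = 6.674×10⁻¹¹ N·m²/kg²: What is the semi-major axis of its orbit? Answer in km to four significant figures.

μ = GM = 6.674×10⁻¹¹ × 7.348×10²² = 4.904×10¹² m³/s².
r = 1737 + 5925 = 7662.0 km = 7.662×10⁶ m.
Vis-viva rearranged: 1/a = 2/r − v²/μ = 2.610×10⁻⁷ − 7.263×10⁻⁸ = 1.884×10⁻⁷ m⁻¹.
a = 5.308×10⁶ m = 5307.8 km.

a ≈ 5308 km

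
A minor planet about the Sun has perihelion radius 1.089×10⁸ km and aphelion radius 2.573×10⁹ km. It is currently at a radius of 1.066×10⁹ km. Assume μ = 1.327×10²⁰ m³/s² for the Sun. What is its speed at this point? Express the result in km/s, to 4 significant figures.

Semi-major axis a = (r_p + r_a)/2 = 1.3410×10⁹ km = 1.341×10¹² m.
Vis-viva: v² = μ(2/r − 1/a) = 1.327×10²⁰ × (1.876×10⁻¹² − 7.457×10⁻¹³) = 1.500×10⁸ m²/s².
v = 12250 m/s = 12.25 km/s.

v ≈ 12.25 km/s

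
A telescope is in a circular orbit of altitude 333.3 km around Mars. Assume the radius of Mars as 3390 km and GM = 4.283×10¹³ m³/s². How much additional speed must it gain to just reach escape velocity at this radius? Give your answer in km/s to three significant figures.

Δv ≈ 1.40 km/s

r = 3390 + 333.3 = 3723.3 km = 3.7233×10⁶ m.
Circular speed v_c = √(μ/r) = 3392 m/s.
Escape speed v_esc = √(2μ/r) = √2 × v_c = 4797 m/s.
Δv = v_esc − v_c = 1405 m/s = 1.405 km/s.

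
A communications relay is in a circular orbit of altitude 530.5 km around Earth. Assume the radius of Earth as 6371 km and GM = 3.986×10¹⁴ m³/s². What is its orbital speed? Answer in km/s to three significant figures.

r = 6371 + 530.5 = 6901.5 km = 6.9015×10⁶ m.
For a circular orbit v = √(μ/r) = √(3.986×10¹⁴ / 6.902×10⁶) = √(5.776×10⁷) = 7600 m/s.
That is 7.600 km/s.

v ≈ 7.60 km/s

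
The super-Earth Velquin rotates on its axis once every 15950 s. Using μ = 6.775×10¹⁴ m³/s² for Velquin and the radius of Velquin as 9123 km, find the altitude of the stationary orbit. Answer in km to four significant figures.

A synchronous orbit has period T, so by Kepler's third law a = (μT²/4π²)^(1/3).
μT²/4π² = 6.775×10¹⁴ × (1.595×10⁴)² / 39.48 = 4.366×10²¹ m³.
a = 1.634×10⁷ m = 16344 km.
Altitude h = a − R = 16344 − 9123 = 7220.9 km.

h_sync ≈ 7221 km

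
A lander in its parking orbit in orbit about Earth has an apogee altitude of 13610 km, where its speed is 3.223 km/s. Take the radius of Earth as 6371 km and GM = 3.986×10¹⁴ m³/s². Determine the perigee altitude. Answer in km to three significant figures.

perigee altitude ≈ 662 km

r_a = 6371 + 13610 = 19981 km = 1.998×10⁷ m.
Specific energy ε = v²/2 − μ/r = -1.476×10⁷ J/kg, so a = −μ/(2ε) = 1.351×10⁷ m.
The apsides satisfy r_p + r_a = 2a, so the perigee radius is 2a − r_a = 7.033×10⁶ m = 7033.4 km.
Perigee altitude = 7033.4 − 6371 = 662.41 km.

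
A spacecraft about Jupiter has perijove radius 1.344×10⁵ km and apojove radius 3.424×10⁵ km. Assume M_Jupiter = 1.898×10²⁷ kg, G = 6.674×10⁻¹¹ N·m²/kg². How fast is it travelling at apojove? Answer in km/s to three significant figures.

μ = GM = 6.674×10⁻¹¹ × 1.898×10²⁷ = 1.267×10¹⁷ m³/s².
Semi-major axis a = (r_p + r_a)/2 = 2.3840×10⁵ km = 2.384×10⁸ m.
Vis-viva: v² = μ(2/r − 1/a) = 1.267×10¹⁷ × (5.841×10⁻⁹ − 4.195×10⁻⁹) = 2.086×10⁸ m²/s².
v = 14440 m/s = 14.44 km/s.

v ≈ 14.4 km/s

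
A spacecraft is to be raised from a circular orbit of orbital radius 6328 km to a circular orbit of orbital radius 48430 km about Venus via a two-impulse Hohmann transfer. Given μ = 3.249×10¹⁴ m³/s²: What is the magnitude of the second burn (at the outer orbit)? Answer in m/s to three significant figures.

r₁ = 6328 km = 6.328×10⁶ m.
r₂ = 48430 km = 4.843×10⁷ m.
Transfer ellipse a_t = (r₁ + r₂)/2 = 2.738×10⁷ m.
At r₁: circular v_c1 = √(μ/r₁) = 7165 m/s; transfer-periapsis v_p = √[μ(2/r₁ − 1/a_t)] = 9530 m/s.
At r₂: circular v_c2 = √(μ/r₂) = 2590 m/s; transfer-apoapsis v_a = √[μ(2/r₂ − 1/a_t)] = 1245 m/s.
Δv₂ = v_c2 − v_a = 1345 m/s.

Δv ≈ 1340 m/s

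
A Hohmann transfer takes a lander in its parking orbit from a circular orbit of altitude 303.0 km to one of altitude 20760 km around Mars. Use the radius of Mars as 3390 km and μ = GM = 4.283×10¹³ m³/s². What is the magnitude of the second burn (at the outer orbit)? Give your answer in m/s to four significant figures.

r₁ = 3390 + 303.0 = 3693.0 km = 3.6930×10⁶ m.
r₂ = 3390 + 20760 = 24150 km = 2.4150×10⁷ m.
Transfer ellipse a_t = (r₁ + r₂)/2 = 1.392×10⁷ m.
At r₁: circular v_c1 = √(μ/r₁) = 3406 m/s; transfer-periapsis v_p = √[μ(2/r₁ − 1/a_t)] = 4485 m/s.
At r₂: circular v_c2 = √(μ/r₂) = 1332 m/s; transfer-apoapsis v_a = √[μ(2/r₂ − 1/a_t)] = 685.9 m/s.
Δv₂ = v_c2 − v_a = 645.8 m/s.

Δv ≈ 645.8 m/s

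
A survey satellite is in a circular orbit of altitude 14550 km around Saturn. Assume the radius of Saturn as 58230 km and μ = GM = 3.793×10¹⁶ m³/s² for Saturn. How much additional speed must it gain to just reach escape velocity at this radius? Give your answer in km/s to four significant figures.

r = 58230 + 14550 = 72780 km = 7.2780×10⁷ m.
Circular speed v_c = √(μ/r) = 22830 m/s.
Escape speed v_esc = √(2μ/r) = √2 × v_c = 32280 m/s.
Δv = v_esc − v_c = 9456 m/s = 9.456 km/s.

Δv ≈ 9.456 km/s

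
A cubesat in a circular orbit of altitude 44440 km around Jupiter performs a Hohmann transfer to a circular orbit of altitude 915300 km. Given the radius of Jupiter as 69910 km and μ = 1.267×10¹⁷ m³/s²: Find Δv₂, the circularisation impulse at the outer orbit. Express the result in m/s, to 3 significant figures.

r₁ = 69910 + 44440 = 114350 km = 1.1435×10⁸ m.
r₂ = 69910 + 915300 = 985210 km = 9.8521×10⁸ m.
Transfer ellipse a_t = (r₁ + r₂)/2 = 5.498×10⁸ m.
At r₁: circular v_c1 = √(μ/r₁) = 33290 m/s; transfer-perijove v_p = √[μ(2/r₁ − 1/a_t)] = 44560 m/s.
At r₂: circular v_c2 = √(μ/r₂) = 11340 m/s; transfer-apojove v_a = √[μ(2/r₂ − 1/a_t)] = 5172 m/s.
Δv₂ = v_c2 − v_a = 6168 m/s.

Δv ≈ 6170 m/s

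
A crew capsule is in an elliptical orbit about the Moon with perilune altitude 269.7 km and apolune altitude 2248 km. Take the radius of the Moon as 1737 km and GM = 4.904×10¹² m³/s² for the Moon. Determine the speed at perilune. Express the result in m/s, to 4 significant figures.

r_p = 1737 + 269.7 = 2006.7 km = 2.0067×10⁶ m.
r_a = 1737 + 2248 = 3985.0 km = 3.9850×10⁶ m.
Semi-major axis a = (r_p + r_a)/2 = 2995.8 km = 2.996×10⁶ m.
Vis-viva: v² = μ(2/r − 1/a) = 4.904×10¹² × (9.967×10⁻⁷ − 3.338×10⁻⁷) = 3.251×10⁶ m²/s².
v = 1803 m/s.

v ≈ 1803 m/s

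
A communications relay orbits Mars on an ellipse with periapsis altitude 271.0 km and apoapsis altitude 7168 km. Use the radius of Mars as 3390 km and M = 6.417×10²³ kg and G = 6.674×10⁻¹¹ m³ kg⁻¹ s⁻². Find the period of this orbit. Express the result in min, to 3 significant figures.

T ≈ 303 min

μ = GM = 6.674×10⁻¹¹ × 6.417×10²³ = 4.283×10¹³ m³/s².
r_p = 3390 + 271.0 = 3661.0 km = 3.6610×10⁶ m.
r_a = 3390 + 7168 = 10558 km = 1.0558×10⁷ m.
Semi-major axis a = (r_p + r_a)/2 = (3661.0 + 10558)/2 = 7109.5 km = 7.110×10⁶ m.
By Kepler's third law T = 2π√(a³/μ) = 2π × 2.897×10³ = 1.820×10⁴ s.
= 303.3 min.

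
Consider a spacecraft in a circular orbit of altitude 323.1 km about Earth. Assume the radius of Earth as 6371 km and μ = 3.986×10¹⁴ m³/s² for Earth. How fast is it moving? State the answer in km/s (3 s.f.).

v ≈ 7.72 km/s

r = 6371 + 323.1 = 6694.1 km = 6.6941×10⁶ m.
For a circular orbit v = √(μ/r) = √(3.986×10¹⁴ / 6.694×10⁶) = √(5.954×10⁷) = 7717 m/s.
That is 7.717 km/s.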